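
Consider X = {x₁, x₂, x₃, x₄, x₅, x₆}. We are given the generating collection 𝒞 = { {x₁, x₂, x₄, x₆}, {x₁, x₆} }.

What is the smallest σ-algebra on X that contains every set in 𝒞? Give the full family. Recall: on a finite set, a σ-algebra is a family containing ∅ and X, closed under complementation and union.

Initial family (4 sets): { {}, {x₁, x₆}, {x₁, x₂, x₄, x₆}, X }.
Iteration 1: +2 →
  {x₃, x₅}  = ᶜ of {x₁, x₂, x₄, x₆}
  {x₂, x₃, x₄, x₅}  = ᶜ of {x₁, x₆}
  [6 total]
Iteration 2. New:
  {x₁, x₃, x₅, x₆}  = {x₁, x₆} ∪ {x₃, x₅}
  [7 total]
Iteration 3: 1 new —
  {x₂, x₄}  = ᶜ of {x₁, x₃, x₅, x₆}
  [8 total]
Iteration 4: no new sets; the family is a σ-algebra.

Hence σ(𝒞) has 8 members: { {}, {x₁, x₆}, {x₂, x₄}, {x₃, x₅}, {x₁, x₂, x₄, x₆}, {x₁, x₃, x₅, x₆}, {x₂, x₃, x₄, x₅}, X }.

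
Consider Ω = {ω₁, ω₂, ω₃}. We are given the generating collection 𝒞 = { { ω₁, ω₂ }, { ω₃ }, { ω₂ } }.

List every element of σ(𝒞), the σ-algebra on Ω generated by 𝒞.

σ(𝒞) (8 sets): { {  }, { ω₁ }, { ω₂ }, { ω₃ }, { ω₁, ω₂ }, { ω₁, ω₃ }, { ω₂, ω₃ }, Ω }

Check:
Start: 𝒞 ∪ {∅, Ω} = { {  }, { ω₂ }, { ω₃ }, { ω₁, ω₂ }, Ω }.
Pass 1 adds 2:
  { ω₁, ω₃ }  = { ω₂ }ᶜ
  { ω₂, ω₃ }  = { ω₃ } ∪ { ω₂ }
  — 7 sets.
Pass 2: +1 →
  { ω₁ }  = { ω₂, ω₃ }ᶜ
  — 8 sets.
Pass 3: already closed under ᶜ and ∪.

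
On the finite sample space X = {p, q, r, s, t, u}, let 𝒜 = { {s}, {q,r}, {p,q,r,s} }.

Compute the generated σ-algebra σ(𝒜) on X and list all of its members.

Seed the family with 𝒜 together with ∅ and X: { {}, {s}, {q,r}, {p,q,r,s}, X }.
Step 1: +4 →
  {t,u}  = ᶜ of {p,q,r,s}
  {q,r,s}  = {q,r} ∪ {s}
  {p,s,t,u}  = ᶜ of {q,r}
  {p,q,r,t,u}  = ᶜ of {s}
  (now 9)
Step 2: +4 →
  {p,t,u}  = ᶜ of {q,r,s}
  {s,t,u}  = {t,u} ∪ {s}
  {q,r,t,u}  = {t,u} ∪ {q,r}
  {q,r,s,t,u}  = {t,u} ∪ {q,r,s}
  (now 13)
Step 3 adds 3:
  {p}  = ᶜ of {q,r,s,t,u}
  {p,s}  = ᶜ of {q,r,t,u}
  {p,q,r}  = ᶜ of {s,t,u}
  (now 16)
Step 4: already closed under ᶜ and ∪.

|σ(𝒜)| = 16.  σ(𝒜) = { {}, {p}, {s}, {p,s}, {q,r}, {t,u}, {p,q,r}, {p,t,u}, {q,r,s}, {s,t,u}, {p,q,r,s}, {p,s,t,u}, {q,r,t,u}, {p,q,r,t,u}, {q,r,s,t,u}, X }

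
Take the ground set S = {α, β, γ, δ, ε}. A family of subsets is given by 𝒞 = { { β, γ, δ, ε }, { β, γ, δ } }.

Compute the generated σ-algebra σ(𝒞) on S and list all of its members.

σ(𝒞) = { {  }, { α }, { ε }, { α, ε }, { β, γ, δ }, { α, β, γ, δ }, { β, γ, δ, ε }, S }

Working:
Start: 𝒞 ∪ {∅, S} = { {  }, { β, γ, δ }, { β, γ, δ, ε }, S }.
Round 1: +2 →
  { α }  = complement { β, γ, δ, ε }
  { α, ε }  = complement { β, γ, δ }
  — 6 sets.
Round 2: +1 →
  { α, β, γ, δ }  = { β, γ, δ } ∪ { α }
  — 7 sets.
Round 3: 1 new —
  { ε }  = complement { α, β, γ, δ }
  — 8 sets.
Round 4: closed — nothing new.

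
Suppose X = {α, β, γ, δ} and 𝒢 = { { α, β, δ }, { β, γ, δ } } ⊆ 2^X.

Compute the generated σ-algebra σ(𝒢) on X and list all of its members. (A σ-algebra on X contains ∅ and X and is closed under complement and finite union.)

Seed the family with 𝒢 together with ∅ and X: { {  }, { α, β, δ }, { β, γ, δ }, X }.
Pass 1. New:
  { α }  = { β, γ, δ }ᶜ
  { γ }  = { α, β, δ }ᶜ
  |family| = 6
Pass 2. New:
  { α, γ }  = { γ } ∪ { α }
  |family| = 7
Pass 3: 1 new —
  { β, δ }  = { α, γ }ᶜ
  |family| = 8
After Pass 4 the family is unchanged; done.

|σ(𝒢)| = 8.  σ(𝒢) = { {  }, { α }, { γ }, { α, γ }, { β, δ }, { α, β, δ }, { β, γ, δ }, X }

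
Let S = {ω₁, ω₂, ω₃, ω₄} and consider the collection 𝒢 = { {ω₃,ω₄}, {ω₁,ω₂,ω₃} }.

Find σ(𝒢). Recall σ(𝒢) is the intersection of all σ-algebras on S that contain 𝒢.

Answer: σ(𝒢) = { ∅, {ω₃}, {ω₄}, {ω₁,ω₂}, {ω₃,ω₄}, {ω₁,ω₂,ω₃}, {ω₁,ω₂,ω₄}, S }

Check:
Start: 𝒢 ∪ {∅, S} = { ∅, {ω₃,ω₄}, {ω₁,ω₂,ω₃}, S }.
Step 1: +2 →
  {ω₄}  = {ω₁,ω₂,ω₃}ᶜ
  {ω₁,ω₂}  = {ω₃,ω₄}ᶜ
  |family| = 6
Step 2. New:
  {ω₁,ω₂,ω₄}  = {ω₁,ω₂} ∪ {ω₄}
  |family| = 7
Step 3: +1 →
  {ω₃}  = {ω₁,ω₂,ω₄}ᶜ
  |family| = 8
After Step 4 the family is unchanged; done.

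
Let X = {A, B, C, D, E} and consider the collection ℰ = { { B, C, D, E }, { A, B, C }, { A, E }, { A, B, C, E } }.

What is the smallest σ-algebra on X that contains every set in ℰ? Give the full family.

Initial family (6 sets): { {}, { A, E }, { A, B, C }, { A, B, C, E }, { B, C, D, E }, X }.
Round 1 (4 new):
  { A }  = X∖{ B, C, D, E }
  { D }  = X∖{ A, B, C, E }
  { D, E }  = X∖{ A, B, C }
  { B, C, D }  = X∖{ A, E }
  — 10 sets.
Round 2: 3 new —
  { A, D }  = { D } ∪ { A }
  { A, D, E }  = { D, E } ∪ { A, E }
  { A, B, C, D }  = { A, B, C } ∪ { B, C, D }
  — 13 sets.
Round 3. New:
  { E }  = X∖{ A, B, C, D }
  { B, C }  = X∖{ A, D, E }
  { B, C, E }  = X∖{ A, D }
  — 16 sets.
Round 4: already closed under ᶜ and ∪.

σ(ℰ) = { {}, { A }, { D }, { E }, { A, D }, { A, E }, { B, C }, { D, E }, { A, B, C }, { A, D, E }, { B, C, D }, { B, C, E }, { A, B, C, D }, { A, B, C, E }, { B, C, D, E }, X }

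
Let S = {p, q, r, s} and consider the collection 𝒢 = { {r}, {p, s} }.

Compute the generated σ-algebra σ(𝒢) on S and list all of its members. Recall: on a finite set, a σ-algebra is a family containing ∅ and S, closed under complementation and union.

σ(𝒢) (8 sets): { ∅, {q}, {r}, {p, s}, {q, r}, {p, q, s}, {p, r, s}, S }

Derivation:
Seed the family with 𝒢 together with ∅ and S: { ∅, {r}, {p, s}, S }.
Step 1 (3 new):
  {q, r}  = {p, s}ᶜ
  {p, q, s}  = {r}ᶜ
  {p, r, s}  = {r} ∪ {p, s}
Step 2. New:
  {q}  = {p, r, s}ᶜ
Step 3: already closed under ᶜ and ∪.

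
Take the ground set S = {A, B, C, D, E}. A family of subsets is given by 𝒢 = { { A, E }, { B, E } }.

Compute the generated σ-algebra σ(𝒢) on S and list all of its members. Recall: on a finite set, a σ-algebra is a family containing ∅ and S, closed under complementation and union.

Answer: σ(𝒢) = { {  }, { A }, { B }, { E }, { A, B }, { A, E }, { B, E }, { C, D }, { A, B, E }, { A, C, D }, { B, C, D }, { C, D, E }, { A, B, C, D }, { A, C, D, E }, { B, C, D, E }, S }

Working:
Start: 𝒢 ∪ {∅, S} = { {  }, { A, E }, { B, E }, S }.
Iteration 1 adds 3:
  { A, B, E }  = { B, E } ∪ { A, E }
  { A, C, D }  = { B, E }ᶜ
  { B, C, D }  = { A, E }ᶜ
Iteration 2: +4 →
  { C, D }  = { A, B, E }ᶜ
  { A, B, C, D }  = { A, C, D } ∪ { B, C, D }
  { A, C, D, E }  = { A, C, D } ∪ { A, E }
  { B, C, D, E }  = { B, E } ∪ { B, C, D }
Iteration 3 adds 3:
  { A }  = { B, C, D, E }ᶜ
  { B }  = { A, C, D, E }ᶜ
  { E }  = { A, B, C, D }ᶜ
Iteration 4. New:
  { A, B }  = { B } ∪ { A }
  { C, D, E }  = { C, D } ∪ { E }
Iteration 5: stable.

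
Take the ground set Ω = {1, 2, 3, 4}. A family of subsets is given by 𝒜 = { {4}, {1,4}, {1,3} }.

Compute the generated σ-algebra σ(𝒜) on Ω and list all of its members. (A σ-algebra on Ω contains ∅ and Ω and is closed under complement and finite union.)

σ(𝒜) = { {}, {1}, {2}, {3}, {4}, {1,2}, {1,3}, {1,4}, {2,3}, {2,4}, {3,4}, {1,2,3}, {1,2,4}, {1,3,4}, {2,3,4}, Ω }

Trace:
Initial family (5 sets): { {}, {4}, {1,3}, {1,4}, Ω }.
Pass 1. New:
  {2,3}  = complement {1,4}
  {2,4}  = complement {1,3}
  {1,2,3}  = complement {4}
  {1,3,4}  = {1,4} ∪ {1,3}
Pass 2: +3 →
  {2}  = complement {1,3,4}
  {1,2,4}  = {1,4} ∪ {2,4}
  {2,3,4}  = {2,3} ∪ {4}
Pass 3. New:
  {1}  = complement {2,3,4}
  {3}  = complement {1,2,4}
Pass 4 adds 2:
  {1,2}  = {2} ∪ {1}
  {3,4}  = {3} ∪ {4}
Pass 5: closed — nothing new.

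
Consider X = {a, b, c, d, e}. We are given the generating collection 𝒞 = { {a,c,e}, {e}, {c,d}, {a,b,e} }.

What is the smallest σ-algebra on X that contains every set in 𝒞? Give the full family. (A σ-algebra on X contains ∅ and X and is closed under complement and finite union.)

σ(𝒞) = { ∅, {a}, {b}, {c}, {d}, {e}, {a,b}, {a,c}, {a,d}, {a,e}, {b,c}, {b,d}, {b,e}, {c,d}, {c,e}, {d,e}, {a,b,c}, {a,b,d}, {a,b,e}, {a,c,d}, {a,c,e}, {a,d,e}, {b,c,d}, {b,c,e}, {b,d,e}, {c,d,e}, {a,b,c,d}, {a,b,c,e}, {a,b,d,e}, {a,c,d,e}, {b,c,d,e}, X }

Derivation:
Take S₀ = 𝒞 ∪ {∅, X} = { ∅, {e}, {c,d}, {a,b,e}, {a,c,e}, X }.
Pass 1 (5 new):
  {b,d}  = complement {a,c,e}
  {c,d,e}  = {c,d} ∪ {e}
  {a,b,c,d}  = complement {e}
  {a,b,c,e}  = {a,b,e} ∪ {a,c,e}
  {a,c,d,e}  = {c,d} ∪ {a,c,e}
  [11 total]
Pass 2 adds 7:
  {b}  = complement {a,c,d,e}
  {d}  = complement {a,b,c,e}
  {a,b}  = complement {c,d,e}
  {b,c,d}  = {c,d} ∪ {b,d}
  {b,d,e}  = {e} ∪ {b,d}
  {a,b,d,e}  = {a,b,e} ∪ {b,d}
  {b,c,d,e}  = {c,d,e} ∪ {b,d}
  [18 total]
Pass 3. New:
  {a}  = complement {b,c,d,e}
  {c}  = complement {a,b,d,e}
  {a,c}  = complement {b,d,e}
  {a,e}  = complement {b,c,d}
  {b,e}  = {b} ∪ {e}
  {d,e}  = {d} ∪ {e}
  {a,b,d}  = {a,b} ∪ {d}
  [25 total]
Pass 4. New:
  {a,d}  = {d} ∪ {a}
  {b,c}  = {b} ∪ {c}
  {c,e}  = complement {a,b,d}
  {a,b,c}  = complement {d,e}
  {a,c,d}  = complement {b,e}
  {a,d,e}  = {d,e} ∪ {a,e}
  {b,c,e}  = {b,e} ∪ {c}
  [32 total]
Pass 5: already closed under ᶜ and ∪.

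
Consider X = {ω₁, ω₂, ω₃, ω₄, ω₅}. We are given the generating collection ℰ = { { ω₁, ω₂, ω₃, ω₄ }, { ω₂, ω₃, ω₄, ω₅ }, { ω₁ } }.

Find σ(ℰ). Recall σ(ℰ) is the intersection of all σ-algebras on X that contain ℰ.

|σ(ℰ)| = 8.  σ(ℰ) = { ∅, { ω₁ }, { ω₅ }, { ω₁, ω₅ }, { ω₂, ω₃, ω₄ }, { ω₁, ω₂, ω₃, ω₄ }, { ω₂, ω₃, ω₄, ω₅ }, X }

Trace:
Take S₀ = ℰ ∪ {∅, X} = { ∅, { ω₁ }, { ω₁, ω₂, ω₃, ω₄ }, { ω₂, ω₃, ω₄, ω₅ }, X }.
Iteration 1: 1 new —
  { ω₅ }  = complement { ω₁, ω₂, ω₃, ω₄ }
  |family| = 6
Iteration 2 (1 new):
  { ω₁, ω₅ }  = { ω₅ } ∪ { ω₁ }
  |family| = 7
Iteration 3 (1 new):
  { ω₂, ω₃, ω₄ }  = complement { ω₁, ω₅ }
  |family| = 8
Iteration 4: stable.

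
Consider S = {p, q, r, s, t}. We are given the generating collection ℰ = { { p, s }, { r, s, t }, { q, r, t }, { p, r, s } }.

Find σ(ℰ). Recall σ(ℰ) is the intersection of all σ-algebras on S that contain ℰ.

Seed the family with ℰ together with ∅ and S: { {}, { p, s }, { p, r, s }, { q, r, t }, { r, s, t }, S }.
Iteration 1. New:
  { p, q }  = ᶜ of { r, s, t }
  { q, t }  = ᶜ of { p, r, s }
  { p, r, s, t }  = { r, s, t } ∪ { p, r, s }
  { q, r, s, t }  = { r, s, t } ∪ { q, r, t }
  (now 10)
Iteration 2: +7 →
  { p }  = ᶜ of { q, r, s, t }
  { q }  = ᶜ of { p, r, s, t }
  { p, q, s }  = { p, q } ∪ { p, s }
  { p, q, t }  = { q, t } ∪ { p, q }
  { p, q, r, s }  = { p, q } ∪ { p, r, s }
  { p, q, r, t }  = { p, q } ∪ { q, r, t }
  { p, q, s, t }  = { q, t } ∪ { p, s }
  (now 17)
Iteration 3: 5 new —
  { r }  = ᶜ of { p, q, s, t }
  { s }  = ᶜ of { p, q, r, t }
  { t }  = ᶜ of { p, q, r, s }
  { r, s }  = ᶜ of { p, q, t }
  { r, t }  = ᶜ of { p, q, s }
  (now 22)
Iteration 4 (10 new):
  { p, r }  = { r } ∪ { p }
  { p, t }  = { t } ∪ { p }
  { q, r }  = { q } ∪ { r }
  { q, s }  = { q } ∪ { s }
  { s, t }  = { t } ∪ { s }
  { p, q, r }  = { p, q } ∪ { r }
  { p, r, t }  = { r, t } ∪ { p }
  { p, s, t }  = { t } ∪ { p, s }
  { q, r, s }  = { r, s } ∪ { q }
  { q, s, t }  = { q, t } ∪ { s }
  (now 32)
Iteration 5: already closed under ᶜ and ∪.

σ(ℰ) = { {}, { p }, { q }, { r }, { s }, { t }, { p, q }, { p, r }, { p, s }, { p, t }, { q, r }, { q, s }, { q, t }, { r, s }, { r, t }, { s, t }, { p, q, r }, { p, q, s }, { p, q, t }, { p, r, s }, { p, r, t }, { p, s, t }, { q, r, s }, { q, r, t }, { q, s, t }, { r, s, t }, { p, q, r, s }, { p, q, r, t }, { p, q, s, t }, { p, r, s, t }, { q, r, s, t }, S }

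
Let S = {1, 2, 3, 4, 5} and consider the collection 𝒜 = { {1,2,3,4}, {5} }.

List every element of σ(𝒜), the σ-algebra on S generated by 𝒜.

σ(𝒜) (4 sets): { {}, {5}, {1,2,3,4}, S }

Trace:
Seed the family with 𝒜 together with ∅ and S: { {}, {5}, {1,2,3,4}, S }.
After Iteration 1 the family is unchanged; done.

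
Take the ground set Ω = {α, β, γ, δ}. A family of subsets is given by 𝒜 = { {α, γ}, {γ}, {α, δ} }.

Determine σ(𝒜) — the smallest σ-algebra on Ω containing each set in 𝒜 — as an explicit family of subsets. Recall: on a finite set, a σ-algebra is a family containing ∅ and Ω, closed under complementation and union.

σ(𝒜) = { {}, {α}, {β}, {γ}, {δ}, {α, β}, {α, γ}, {α, δ}, {β, γ}, {β, δ}, {γ, δ}, {α, β, γ}, {α, β, δ}, {α, γ, δ}, {β, γ, δ}, Ω }

Check:
Start: 𝒜 ∪ {∅, Ω} = { {}, {γ}, {α, γ}, {α, δ}, Ω }.
Step 1 (4 new):
  {β, γ}  = complement {α, δ}
  {β, δ}  = complement {α, γ}
  {α, β, δ}  = complement {γ}
  {α, γ, δ}  = {γ} ∪ {α, δ}
  [9 total]
Step 2 adds 3:
  {β}  = complement {α, γ, δ}
  {α, β, γ}  = {β, γ} ∪ {α, γ}
  {β, γ, δ}  = {γ} ∪ {β, δ}
  [12 total]
Step 3 (2 new):
  {α}  = complement {β, γ, δ}
  {δ}  = complement {α, β, γ}
  [14 total]
Step 4. New:
  {α, β}  = {β} ∪ {α}
  {γ, δ}  = {γ} ∪ {δ}
  [16 total]
Step 5: stable.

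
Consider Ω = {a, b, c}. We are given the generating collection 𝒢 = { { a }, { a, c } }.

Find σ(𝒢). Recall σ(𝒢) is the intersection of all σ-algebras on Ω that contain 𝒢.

σ(𝒢) (8 sets): { {  }, { a }, { b }, { c }, { a, b }, { a, c }, { b, c }, Ω }

Check:
Take S₀ = 𝒢 ∪ {∅, Ω} = { {  }, { a }, { a, c }, Ω }.
Step 1 (2 new):
  { b }  = complement { a, c }
  { b, c }  = complement { a }
  (now 6)
Step 2 (1 new):
  { a, b }  = { b } ∪ { a }
  (now 7)
Step 3. New:
  { c }  = complement { a, b }
  (now 8)
Step 4 adds nothing — fixpoint reached.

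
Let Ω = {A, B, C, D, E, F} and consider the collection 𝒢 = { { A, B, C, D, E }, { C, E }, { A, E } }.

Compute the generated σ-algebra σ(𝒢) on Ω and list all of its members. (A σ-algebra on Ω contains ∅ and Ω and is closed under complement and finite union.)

σ(𝒢) = { ∅, { A }, { C }, { E }, { F }, { A, C }, { A, E }, { A, F }, { B, D }, { C, E }, { C, F }, { E, F }, { A, B, D }, { A, C, E }, { A, C, F }, { A, E, F }, { B, C, D }, { B, D, E }, { B, D, F }, { C, E, F }, { A, B, C, D }, { A, B, D, E }, { A, B, D, F }, { A, C, E, F }, { B, C, D, E }, { B, C, D, F }, { B, D, E, F }, { A, B, C, D, E }, { A, B, C, D, F }, { A, B, D, E, F }, { B, C, D, E, F }, Ω }

Working:
Seed the family with 𝒢 together with ∅ and Ω: { ∅, { A, E }, { C, E }, { A, B, C, D, E }, Ω }.
Pass 1: +4 →
  { F }  = { A, B, C, D, E }ᶜ
  { A, C, E }  = { A, E } ∪ { C, E }
  { A, B, D, F }  = { C, E }ᶜ
  { B, C, D, F }  = { A, E }ᶜ
  — 9 sets.
Pass 2 adds 7:
  { A, E, F }  = { F } ∪ { A, E }
  { B, D, F }  = { A, C, E }ᶜ
  { C, E, F }  = { F } ∪ { C, E }
  { A, C, E, F }  = { A, C, E } ∪ { F }
  { A, B, C, D, F }  = { A, B, D, F } ∪ { B, C, D, F }
  { A, B, D, E, F }  = { A, B, D, F } ∪ { A, E }
  { B, C, D, E, F }  = { B, C, D, F } ∪ { C, E }
  — 16 sets.
Pass 3: +6 →
  { A }  = { B, C, D, E, F }ᶜ
  { C }  = { A, B, D, E, F }ᶜ
  { E }  = { A, B, C, D, F }ᶜ
  { B, D }  = { A, C, E, F }ᶜ
  { A, B, D }  = { C, E, F }ᶜ
  { B, C, D }  = { A, E, F }ᶜ
  — 22 sets.
Pass 4 (9 new):
  { A, C }  = { C } ∪ { A }
  { A, F }  = { F } ∪ { A }
  { C, F }  = { F } ∪ { C }
  { E, F }  = { F } ∪ { E }
  { B, D, E }  = { E } ∪ { B, D }
  { A, B, C, D }  = { B, C, D } ∪ { A, B, D }
  { A, B, D, E }  = { A, B, D } ∪ { E }
  { B, C, D, E }  = { B, C, D } ∪ { E }
  { B, D, E, F }  = { B, D, F } ∪ { E }
  — 31 sets.
Pass 5: 1 new —
  { A, C, F }  = { B, D, E }ᶜ
  — 32 sets.
Pass 6 adds nothing — fixpoint reached.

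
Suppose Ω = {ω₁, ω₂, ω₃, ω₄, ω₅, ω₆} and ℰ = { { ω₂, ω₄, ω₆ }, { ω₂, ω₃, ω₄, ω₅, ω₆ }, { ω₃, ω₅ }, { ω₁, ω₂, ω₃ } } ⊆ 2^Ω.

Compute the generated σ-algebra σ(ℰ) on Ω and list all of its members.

|σ(ℰ)| = 32.  σ(ℰ) = { {  }, { ω₁ }, { ω₂ }, { ω₃ }, { ω₅ }, { ω₁, ω₂ }, { ω₁, ω₃ }, { ω₁, ω₅ }, { ω₂, ω₃ }, { ω₂, ω₅ }, { ω₃, ω₅ }, { ω₄, ω₆ }, { ω₁, ω₂, ω₃ }, { ω₁, ω₂, ω₅ }, { ω₁, ω₃, ω₅ }, { ω₁, ω₄, ω₆ }, { ω₂, ω₃, ω₅ }, { ω₂, ω₄, ω₆ }, { ω₃, ω₄, ω₆ }, { ω₄, ω₅, ω₆ }, { ω₁, ω₂, ω₃, ω₅ }, { ω₁, ω₂, ω₄, ω₆ }, { ω₁, ω₃, ω₄, ω₆ }, { ω₁, ω₄, ω₅, ω₆ }, { ω₂, ω₃, ω₄, ω₆ }, { ω₂, ω₄, ω₅, ω₆ }, { ω₃, ω₄, ω₅, ω₆ }, { ω₁, ω₂, ω₃, ω₄, ω₆ }, { ω₁, ω₂, ω₄, ω₅, ω₆ }, { ω₁, ω₃, ω₄, ω₅, ω₆ }, { ω₂, ω₃, ω₄, ω₅, ω₆ }, Ω }

Derivation:
Begin from { {  }, { ω₃, ω₅ }, { ω₁, ω₂, ω₃ }, { ω₂, ω₄, ω₆ }, { ω₂, ω₃, ω₄, ω₅, ω₆ }, Ω } (that is, ℰ plus ∅ and Ω).
Step 1 (6 new):
  { ω₁ }  = { ω₂, ω₃, ω₄, ω₅, ω₆ }ᶜ
  { ω₁, ω₃, ω₅ }  = { ω₂, ω₄, ω₆ }ᶜ
  { ω₄, ω₅, ω₆ }  = { ω₁, ω₂, ω₃ }ᶜ
  { ω₁, ω₂, ω₃, ω₅ }  = { ω₁, ω₂, ω₃ } ∪ { ω₃, ω₅ }
  { ω₁, ω₂, ω₄, ω₆ }  = { ω₃, ω₅ }ᶜ
  { ω₁, ω₂, ω₃, ω₄, ω₆ }  = { ω₂, ω₄, ω₆ } ∪ { ω₁, ω₂, ω₃ }
  [12 total]
Step 2 adds 7:
  { ω₅ }  = { ω₁, ω₂, ω₃, ω₄, ω₆ }ᶜ
  { ω₄, ω₆ }  = { ω₁, ω₂, ω₃, ω₅ }ᶜ
  { ω₁, ω₄, ω₅, ω₆ }  = { ω₄, ω₅, ω₆ } ∪ { ω₁ }
  { ω₂, ω₄, ω₅, ω₆ }  = { ω₂, ω₄, ω₆ } ∪ { ω₄, ω₅, ω₆ }
  { ω₃, ω₄, ω₅, ω₆ }  = { ω₃, ω₅ } ∪ { ω₄, ω₅, ω₆ }
  { ω₁, ω₂, ω₄, ω₅, ω₆ }  = { ω₁, ω₂, ω₄, ω₆ } ∪ { ω₄, ω₅, ω₆ }
  { ω₁, ω₃, ω₄, ω₅, ω₆ }  = { ω₁, ω₃, ω₅ } ∪ { ω₄, ω₅, ω₆ }
  [19 total]
Step 3. New:
  { ω₂ }  = { ω₁, ω₃, ω₄, ω₅, ω₆ }ᶜ
  { ω₃ }  = { ω₁, ω₂, ω₄, ω₅, ω₆ }ᶜ
  { ω₁, ω₂ }  = { ω₃, ω₄, ω₅, ω₆ }ᶜ
  { ω₁, ω₃ }  = { ω₂, ω₄, ω₅, ω₆ }ᶜ
  { ω₁, ω₅ }  = { ω₅ } ∪ { ω₁ }
  { ω₂, ω₃ }  = { ω₁, ω₄, ω₅, ω₆ }ᶜ
  { ω₁, ω₄, ω₆ }  = { ω₄, ω₆ } ∪ { ω₁ }
  [26 total]
Step 4. New:
  { ω₂, ω₅ }  = { ω₂ } ∪ { ω₅ }
  { ω₁, ω₂, ω₅ }  = { ω₁, ω₂ } ∪ { ω₅ }
  { ω₂, ω₃, ω₅ }  = { ω₁, ω₄, ω₆ }ᶜ
  { ω₃, ω₄, ω₆ }  = { ω₃ } ∪ { ω₄, ω₆ }
  { ω₁, ω₃, ω₄, ω₆ }  = { ω₁, ω₄, ω₆ } ∪ { ω₃ }
  { ω₂, ω₃, ω₄, ω₆ }  = { ω₁, ω₅ }ᶜ
  [32 total]
Step 5: already closed under ᶜ and ∪.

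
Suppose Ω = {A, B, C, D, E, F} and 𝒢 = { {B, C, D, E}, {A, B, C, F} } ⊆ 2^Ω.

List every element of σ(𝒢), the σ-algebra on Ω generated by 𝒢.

Initial family (4 sets): { ∅, {A, B, C, F}, {B, C, D, E}, Ω }.
Round 1: +2 →
  {A, F}  = Ω∖{B, C, D, E}
  {D, E}  = Ω∖{A, B, C, F}
  |family| = 6
Round 2: 1 new —
  {A, D, E, F}  = {D, E} ∪ {A, F}
  |family| = 7
Round 3 adds 1:
  {B, C}  = Ω∖{A, D, E, F}
  |family| = 8
Round 4: no new sets; the family is a σ-algebra.

σ(𝒢) = { ∅, {A, F}, {B, C}, {D, E}, {A, B, C, F}, {A, D, E, F}, {B, C, D, E}, Ω }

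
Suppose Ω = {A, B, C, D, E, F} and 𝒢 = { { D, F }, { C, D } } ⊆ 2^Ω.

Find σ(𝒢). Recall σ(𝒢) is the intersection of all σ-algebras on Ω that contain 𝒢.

Start: 𝒢 ∪ {∅, Ω} = { ∅, { C, D }, { D, F }, Ω }.
Step 1: 3 new —
  { C, D, F }  = { C, D } ∪ { D, F }
  { A, B, C, E }  = Ω∖{ D, F }
  { A, B, E, F }  = Ω∖{ C, D }
  (now 7)
Step 2: 4 new —
  { A, B, E }  = Ω∖{ C, D, F }
  { A, B, C, D, E }  = { C, D } ∪ { A, B, C, E }
  { A, B, C, E, F }  = { A, B, C, E } ∪ { A, B, E, F }
  { A, B, D, E, F }  = { D, F } ∪ { A, B, E, F }
  (now 11)
Step 3 adds 3:
  { C }  = Ω∖{ A, B, D, E, F }
  { D }  = Ω∖{ A, B, C, E, F }
  { F }  = Ω∖{ A, B, C, D, E }
  (now 14)
Step 4: +2 →
  { C, F }  = { C } ∪ { F }
  { A, B, D, E }  = { A, B, E } ∪ { D }
  (now 16)
After Step 5 the family is unchanged; done.

Hence σ(𝒢) has 16 members: { ∅, { C }, { D }, { F }, { C, D }, { C, F }, { D, F }, { A, B, E }, { C, D, F }, { A, B, C, E }, { A, B, D, E }, { A, B, E, F }, { A, B, C, D, E }, { A, B, C, E, F }, { A, B, D, E, F }, Ω }.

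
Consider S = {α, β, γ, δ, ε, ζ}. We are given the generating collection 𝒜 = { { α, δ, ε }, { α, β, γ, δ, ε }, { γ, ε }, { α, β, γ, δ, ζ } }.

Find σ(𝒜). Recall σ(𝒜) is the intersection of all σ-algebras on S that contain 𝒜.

σ(𝒜) = { ∅, { β }, { γ }, { ε }, { ζ }, { α, δ }, { β, γ }, { β, ε }, { β, ζ }, { γ, ε }, { γ, ζ }, { ε, ζ }, { α, β, δ }, { α, γ, δ }, { α, δ, ε }, { α, δ, ζ }, { β, γ, ε }, { β, γ, ζ }, { β, ε, ζ }, { γ, ε, ζ }, { α, β, γ, δ }, { α, β, δ, ε }, { α, β, δ, ζ }, { α, γ, δ, ε }, { α, γ, δ, ζ }, { α, δ, ε, ζ }, { β, γ, ε, ζ }, { α, β, γ, δ, ε }, { α, β, γ, δ, ζ }, { α, β, δ, ε, ζ }, { α, γ, δ, ε, ζ }, S }

Trace:
Begin from { ∅, { γ, ε }, { α, δ, ε }, { α, β, γ, δ, ε }, { α, β, γ, δ, ζ }, S } (that is, 𝒜 plus ∅ and S).
Pass 1: 5 new —
  { ε }  = S∖{ α, β, γ, δ, ζ }
  { ζ }  = S∖{ α, β, γ, δ, ε }
  { β, γ, ζ }  = S∖{ α, δ, ε }
  { α, β, δ, ζ }  = S∖{ γ, ε }
  { α, γ, δ, ε }  = { α, δ, ε } ∪ { γ, ε }
  — 11 sets.
Pass 2 (7 new):
  { β, ζ }  = S∖{ α, γ, δ, ε }
  { ε, ζ }  = { ζ } ∪ { ε }
  { γ, ε, ζ }  = { ζ } ∪ { γ, ε }
  { α, δ, ε, ζ }  = { α, δ, ε } ∪ { ζ }
  { β, γ, ε, ζ }  = { β, γ, ζ } ∪ { ε }
  { α, β, δ, ε, ζ }  = { α, δ, ε } ∪ { α, β, δ, ζ }
  { α, γ, δ, ε, ζ }  = { ζ } ∪ { α, γ, δ, ε }
  — 18 sets.
Pass 3. New:
  { β }  = S∖{ α, γ, δ, ε, ζ }
  { γ }  = S∖{ α, β, δ, ε, ζ }
  { α, δ }  = S∖{ β, γ, ε, ζ }
  { β, γ }  = S∖{ α, δ, ε, ζ }
  { α, β, δ }  = S∖{ γ, ε, ζ }
  { β, ε, ζ }  = { ε, ζ } ∪ { β, ζ }
  { α, β, γ, δ }  = S∖{ ε, ζ }
  — 25 sets.
Pass 4 adds 6:
  { β, ε }  = { β } ∪ { ε }
  { γ, ζ }  = { ζ } ∪ { γ }
  { α, γ, δ }  = S∖{ β, ε, ζ }
  { α, δ, ζ }  = { ζ } ∪ { α, δ }
  { β, γ, ε }  = { β } ∪ { γ, ε }
  { α, β, δ, ε }  = { α, δ, ε } ∪ { β }
  — 31 sets.
Pass 5: 1 new —
  { α, γ, δ, ζ }  = S∖{ β, ε }
  — 32 sets.
Pass 6: closed — nothing new.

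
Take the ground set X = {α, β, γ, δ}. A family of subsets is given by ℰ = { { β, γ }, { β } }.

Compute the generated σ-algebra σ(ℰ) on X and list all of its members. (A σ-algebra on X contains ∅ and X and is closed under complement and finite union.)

Take S₀ = ℰ ∪ {∅, X} = { ∅, { β }, { β, γ }, X }.
Pass 1: +2 →
  { α, δ }  = complement { β, γ }
  { α, γ, δ }  = complement { β }
Pass 2: +1 →
  { α, β, δ }  = { α, δ } ∪ { β }
Pass 3 adds 1:
  { γ }  = complement { α, β, δ }
Pass 4: closed — nothing new.

|σ(ℰ)| = 8.  σ(ℰ) = { ∅, { β }, { γ }, { α, δ }, { β, γ }, { α, β, δ }, { α, γ, δ }, X }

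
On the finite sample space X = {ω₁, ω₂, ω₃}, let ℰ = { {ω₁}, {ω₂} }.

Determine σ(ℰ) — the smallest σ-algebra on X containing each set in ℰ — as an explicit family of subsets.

Begin from { {}, {ω₁}, {ω₂}, X } (that is, ℰ plus ∅ and X).
Iteration 1 (3 new):
  {ω₁, ω₂}  = {ω₁} ∪ {ω₂}
  {ω₁, ω₃}  = X∖{ω₂}
  {ω₂, ω₃}  = X∖{ω₁}
  — 7 sets.
Iteration 2: 1 new —
  {ω₃}  = X∖{ω₁, ω₂}
  — 8 sets.
Iteration 3: closed — nothing new.

|σ(ℰ)| = 8.  σ(ℰ) = { {}, {ω₁}, {ω₂}, {ω₃}, {ω₁, ω₂}, {ω₁, ω₃}, {ω₂, ω₃}, X }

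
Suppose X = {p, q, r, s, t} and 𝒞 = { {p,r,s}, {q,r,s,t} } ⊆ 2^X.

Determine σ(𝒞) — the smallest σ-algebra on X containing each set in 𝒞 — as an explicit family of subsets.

|σ(𝒞)| = 8.  σ(𝒞) = { ∅, {p}, {q,t}, {r,s}, {p,q,t}, {p,r,s}, {q,r,s,t}, X }

Check:
Take S₀ = 𝒞 ∪ {∅, X} = { ∅, {p,r,s}, {q,r,s,t}, X }.
Iteration 1: 2 new —
  {p}  = {q,r,s,t}ᶜ
  {q,t}  = {p,r,s}ᶜ
  (now 6)
Iteration 2 adds 1:
  {p,q,t}  = {q,t} ∪ {p}
  (now 7)
Iteration 3: 1 new —
  {r,s}  = {p,q,t}ᶜ
  (now 8)
Iteration 4: closed — nothing new.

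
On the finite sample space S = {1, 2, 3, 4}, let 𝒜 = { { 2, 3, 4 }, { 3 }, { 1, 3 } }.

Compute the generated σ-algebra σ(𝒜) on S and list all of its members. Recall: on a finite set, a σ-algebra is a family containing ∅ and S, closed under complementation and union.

Answer: σ(𝒜) = { ∅, { 1 }, { 3 }, { 1, 3 }, { 2, 4 }, { 1, 2, 4 }, { 2, 3, 4 }, S }

Working:
Take S₀ = 𝒜 ∪ {∅, S} = { ∅, { 3 }, { 1, 3 }, { 2, 3, 4 }, S }.
Iteration 1 (3 new):
  { 1 }  = ᶜ of { 2, 3, 4 }
  { 2, 4 }  = ᶜ of { 1, 3 }
  { 1, 2, 4 }  = ᶜ of { 3 }
  |family| = 8
After Iteration 2 the family is unchanged; done.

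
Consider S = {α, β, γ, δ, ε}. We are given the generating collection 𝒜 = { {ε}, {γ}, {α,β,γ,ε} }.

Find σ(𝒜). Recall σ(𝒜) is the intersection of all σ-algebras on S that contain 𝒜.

Start: 𝒜 ∪ {∅, S} = { {}, {γ}, {ε}, {α,β,γ,ε}, S }.
Step 1: +4 →
  {δ}  = ᶜ of {α,β,γ,ε}
  {γ,ε}  = {γ} ∪ {ε}
  {α,β,γ,δ}  = ᶜ of {ε}
  {α,β,δ,ε}  = ᶜ of {γ}
  (now 9)
Step 2 adds 4:
  {γ,δ}  = {γ} ∪ {δ}
  {δ,ε}  = {ε} ∪ {δ}
  {α,β,δ}  = ᶜ of {γ,ε}
  {γ,δ,ε}  = {δ} ∪ {γ,ε}
  (now 13)
Step 3 adds 3:
  {α,β}  = ᶜ of {γ,δ,ε}
  {α,β,γ}  = ᶜ of {δ,ε}
  {α,β,ε}  = ᶜ of {γ,δ}
  (now 16)
Step 4: closed — nothing new.

|σ(𝒜)| = 16.  σ(𝒜) = { {}, {γ}, {δ}, {ε}, {α,β}, {γ,δ}, {γ,ε}, {δ,ε}, {α,β,γ}, {α,β,δ}, {α,β,ε}, {γ,δ,ε}, {α,β,γ,δ}, {α,β,γ,ε}, {α,β,δ,ε}, S }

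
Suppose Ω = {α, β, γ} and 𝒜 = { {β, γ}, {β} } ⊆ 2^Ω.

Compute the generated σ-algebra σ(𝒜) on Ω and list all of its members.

Answer: σ(𝒜) = { {}, {α}, {β}, {γ}, {α, β}, {α, γ}, {β, γ}, Ω }

Working:
Initial family (4 sets): { {}, {β}, {β, γ}, Ω }.
Round 1: 2 new —
  {α}  = Ω∖{β, γ}
  {α, γ}  = Ω∖{β}
  |family| = 6
Round 2: 1 new —
  {α, β}  = {β} ∪ {α}
  |family| = 7
Round 3 adds 1:
  {γ}  = Ω∖{α, β}
  |family| = 8
Round 4: already closed under ᶜ and ∪.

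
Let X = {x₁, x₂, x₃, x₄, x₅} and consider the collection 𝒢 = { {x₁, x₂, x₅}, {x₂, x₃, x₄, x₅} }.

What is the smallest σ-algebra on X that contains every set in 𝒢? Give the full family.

σ(𝒢) (8 sets): { {}, {x₁}, {x₂, x₅}, {x₃, x₄}, {x₁, x₂, x₅}, {x₁, x₃, x₄}, {x₂, x₃, x₄, x₅}, X }

Working:
Take S₀ = 𝒢 ∪ {∅, X} = { {}, {x₁, x₂, x₅}, {x₂, x₃, x₄, x₅}, X }.
Iteration 1 (2 new):
  {x₁}  = {x₂, x₃, x₄, x₅}ᶜ
  {x₃, x₄}  = {x₁, x₂, x₅}ᶜ
  (now 6)
Iteration 2: +1 →
  {x₁, x₃, x₄}  = {x₃, x₄} ∪ {x₁}
  (now 7)
Iteration 3. New:
  {x₂, x₅}  = {x₁, x₃, x₄}ᶜ
  (now 8)
Iteration 4: closed — nothing new.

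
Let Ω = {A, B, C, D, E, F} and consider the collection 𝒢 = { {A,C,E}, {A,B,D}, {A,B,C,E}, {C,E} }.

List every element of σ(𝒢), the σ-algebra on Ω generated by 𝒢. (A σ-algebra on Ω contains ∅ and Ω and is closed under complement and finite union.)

Answer: σ(𝒢) = { {}, {A}, {B}, {D}, {F}, {A,B}, {A,D}, {A,F}, {B,D}, {B,F}, {C,E}, {D,F}, {A,B,D}, {A,B,F}, {A,C,E}, {A,D,F}, {B,C,E}, {B,D,F}, {C,D,E}, {C,E,F}, {A,B,C,E}, {A,B,D,F}, {A,C,D,E}, {A,C,E,F}, {B,C,D,E}, {B,C,E,F}, {C,D,E,F}, {A,B,C,D,E}, {A,B,C,E,F}, {A,C,D,E,F}, {B,C,D,E,F}, Ω }

Working:
Begin from { {}, {C,E}, {A,B,D}, {A,C,E}, {A,B,C,E}, Ω } (that is, 𝒢 plus ∅ and Ω).
Iteration 1: 5 new —
  {D,F}  = ᶜ of {A,B,C,E}
  {B,D,F}  = ᶜ of {A,C,E}
  {C,E,F}  = ᶜ of {A,B,D}
  {A,B,D,F}  = ᶜ of {C,E}
  {A,B,C,D,E}  = {A,C,E} ∪ {A,B,D}
  — 11 sets.
Iteration 2: 6 new —
  {F}  = ᶜ of {A,B,C,D,E}
  {A,C,E,F}  = {A,C,E} ∪ {C,E,F}
  {C,D,E,F}  = {C,E,F} ∪ {D,F}
  {A,B,C,E,F}  = {C,E,F} ∪ {A,B,C,E}
  {A,C,D,E,F}  = {A,C,E} ∪ {D,F}
  {B,C,D,E,F}  = {B,D,F} ∪ {C,E,F}
  — 17 sets.
Iteration 3: 5 new —
  {A}  = ᶜ of {B,C,D,E,F}
  {B}  = ᶜ of {A,C,D,E,F}
  {D}  = ᶜ of {A,B,C,E,F}
  {A,B}  = ᶜ of {C,D,E,F}
  {B,D}  = ᶜ of {A,C,E,F}
  — 22 sets.
Iteration 4. New:
  {A,D}  = {A} ∪ {D}
  {A,F}  = {A} ∪ {F}
  {B,F}  = {B} ∪ {F}
  {A,B,F}  = {A,B} ∪ {F}
  {A,D,F}  = {A} ∪ {D,F}
  {B,C,E}  = {B} ∪ {C,E}
  {C,D,E}  = {C,E} ∪ {D}
  {A,C,D,E}  = {A,C,E} ∪ {D}
  {B,C,D,E}  = {C,E} ∪ {B,D}
  {B,C,E,F}  = {B} ∪ {C,E,F}
  — 32 sets.
After Iteration 5 the family is unchanged; done.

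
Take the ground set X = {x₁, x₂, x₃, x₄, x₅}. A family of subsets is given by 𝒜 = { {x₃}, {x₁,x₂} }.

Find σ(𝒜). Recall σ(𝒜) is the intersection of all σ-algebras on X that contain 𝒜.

|σ(𝒜)| = 8.  σ(𝒜) = { {}, {x₃}, {x₁,x₂}, {x₄,x₅}, {x₁,x₂,x₃}, {x₃,x₄,x₅}, {x₁,x₂,x₄,x₅}, X }

Derivation:
Begin from { {}, {x₃}, {x₁,x₂}, X } (that is, 𝒜 plus ∅ and X).
Iteration 1 adds 3:
  {x₁,x₂,x₃}  = {x₃} ∪ {x₁,x₂}
  {x₃,x₄,x₅}  = {x₁,x₂}ᶜ
  {x₁,x₂,x₄,x₅}  = {x₃}ᶜ
  (now 7)
Iteration 2 (1 new):
  {x₄,x₅}  = {x₁,x₂,x₃}ᶜ
  (now 8)
Iteration 3: no new sets; the family is a σ-algebra.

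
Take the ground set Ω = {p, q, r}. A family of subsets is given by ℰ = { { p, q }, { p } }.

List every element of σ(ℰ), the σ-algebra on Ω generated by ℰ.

Initial family (4 sets): { {}, { p }, { p, q }, Ω }.
Step 1: 2 new —
  { r }  = Ω∖{ p, q }
  { q, r }  = Ω∖{ p }
Step 2. New:
  { p, r }  = { r } ∪ { p }
Step 3 (1 new):
  { q }  = Ω∖{ p, r }
Step 4: no new sets; the family is a σ-algebra.

σ(ℰ) = { {}, { p }, { q }, { r }, { p, q }, { p, r }, { q, r }, Ω }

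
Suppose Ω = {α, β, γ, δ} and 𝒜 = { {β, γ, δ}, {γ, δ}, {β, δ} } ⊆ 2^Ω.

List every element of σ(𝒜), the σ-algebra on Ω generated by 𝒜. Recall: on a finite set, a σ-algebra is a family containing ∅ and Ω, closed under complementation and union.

σ(𝒜) (16 sets): { {}, {α}, {β}, {γ}, {δ}, {α, β}, {α, γ}, {α, δ}, {β, γ}, {β, δ}, {γ, δ}, {α, β, γ}, {α, β, δ}, {α, γ, δ}, {β, γ, δ}, Ω }

Trace:
Start: 𝒜 ∪ {∅, Ω} = { {}, {β, δ}, {γ, δ}, {β, γ, δ}, Ω }.
Pass 1. New:
  {α}  = complement {β, γ, δ}
  {α, β}  = complement {γ, δ}
  {α, γ}  = complement {β, δ}
  — 8 sets.
Pass 2 (3 new):
  {α, β, γ}  = {α, β} ∪ {α, γ}
  {α, β, δ}  = {α, β} ∪ {β, δ}
  {α, γ, δ}  = {γ, δ} ∪ {α, γ}
  — 11 sets.
Pass 3: 3 new —
  {β}  = complement {α, γ, δ}
  {γ}  = complement {α, β, δ}
  {δ}  = complement {α, β, γ}
  — 14 sets.
Pass 4: +2 →
  {α, δ}  = {δ} ∪ {α}
  {β, γ}  = {γ} ∪ {β}
  — 16 sets.
Pass 5: closed — nothing new.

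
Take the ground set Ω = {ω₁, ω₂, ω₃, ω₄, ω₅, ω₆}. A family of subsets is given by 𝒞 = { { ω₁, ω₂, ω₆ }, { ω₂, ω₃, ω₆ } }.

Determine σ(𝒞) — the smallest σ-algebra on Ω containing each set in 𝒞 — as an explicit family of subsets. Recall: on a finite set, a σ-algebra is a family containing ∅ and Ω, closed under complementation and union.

σ(𝒞) = { {}, { ω₁ }, { ω₃ }, { ω₁, ω₃ }, { ω₂, ω₆ }, { ω₄, ω₅ }, { ω₁, ω₂, ω₆ }, { ω₁, ω₄, ω₅ }, { ω₂, ω₃, ω₆ }, { ω₃, ω₄, ω₅ }, { ω₁, ω₂, ω₃, ω₆ }, { ω₁, ω₃, ω₄, ω₅ }, { ω₂, ω₄, ω₅, ω₆ }, { ω₁, ω₂, ω₄, ω₅, ω₆ }, { ω₂, ω₃, ω₄, ω₅, ω₆ }, Ω }

Derivation:
Begin from { {}, { ω₁, ω₂, ω₆ }, { ω₂, ω₃, ω₆ }, Ω } (that is, 𝒞 plus ∅ and Ω).
Iteration 1. New:
  { ω₁, ω₄, ω₅ }  = { ω₂, ω₃, ω₆ }ᶜ
  { ω₃, ω₄, ω₅ }  = { ω₁, ω₂, ω₆ }ᶜ
  { ω₁, ω₂, ω₃, ω₆ }  = { ω₂, ω₃, ω₆ } ∪ { ω₁, ω₂, ω₆ }
Iteration 2 adds 4:
  { ω₄, ω₅ }  = { ω₁, ω₂, ω₃, ω₆ }ᶜ
  { ω₁, ω₃, ω₄, ω₅ }  = { ω₁, ω₄, ω₅ } ∪ { ω₃, ω₄, ω₅ }
  { ω₁, ω₂, ω₄, ω₅, ω₆ }  = { ω₁, ω₄, ω₅ } ∪ { ω₁, ω₂, ω₆ }
  { ω₂, ω₃, ω₄, ω₅, ω₆ }  = { ω₃, ω₄, ω₅ } ∪ { ω₂, ω₃, ω₆ }
Iteration 3: +3 →
  { ω₁ }  = { ω₂, ω₃, ω₄, ω₅, ω₆ }ᶜ
  { ω₃ }  = { ω₁, ω₂, ω₄, ω₅, ω₆ }ᶜ
  { ω₂, ω₆ }  = { ω₁, ω₃, ω₄, ω₅ }ᶜ
Iteration 4: +2 →
  { ω₁, ω₃ }  = { ω₃ } ∪ { ω₁ }
  { ω₂, ω₄, ω₅, ω₆ }  = { ω₄, ω₅ } ∪ { ω₂, ω₆ }
Iteration 5: no new sets; the family is a σ-algebra.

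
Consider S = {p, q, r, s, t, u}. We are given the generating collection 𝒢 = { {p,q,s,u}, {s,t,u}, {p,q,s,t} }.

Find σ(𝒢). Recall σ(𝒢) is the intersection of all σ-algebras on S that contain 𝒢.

Initial family (5 sets): { ∅, {s,t,u}, {p,q,s,t}, {p,q,s,u}, S }.
Step 1: 4 new —
  {r,t}  = {p,q,s,u}ᶜ
  {r,u}  = {p,q,s,t}ᶜ
  {p,q,r}  = {s,t,u}ᶜ
  {p,q,s,t,u}  = {p,q,s,u} ∪ {s,t,u}
  — 9 sets.
Step 2: 7 new —
  {r}  = {p,q,s,t,u}ᶜ
  {r,t,u}  = {r,u} ∪ {r,t}
  {p,q,r,t}  = {p,q,r} ∪ {r,t}
  {p,q,r,u}  = {p,q,r} ∪ {r,u}
  {r,s,t,u}  = {r,u} ∪ {s,t,u}
  {p,q,r,s,t}  = {p,q,r} ∪ {p,q,s,t}
  {p,q,r,s,u}  = {p,q,s,u} ∪ {p,q,r}
  — 16 sets.
Step 3 adds 7:
  {t}  = {p,q,r,s,u}ᶜ
  {u}  = {p,q,r,s,t}ᶜ
  {p,q}  = {r,s,t,u}ᶜ
  {s,t}  = {p,q,r,u}ᶜ
  {s,u}  = {p,q,r,t}ᶜ
  {p,q,s}  = {r,t,u}ᶜ
  {p,q,r,t,u}  = {p,q,r} ∪ {r,t,u}
  — 23 sets.
Step 4: +7 →
  {s}  = {p,q,r,t,u}ᶜ
  {t,u}  = {u} ∪ {t}
  {p,q,t}  = {p,q} ∪ {t}
  {p,q,u}  = {p,q} ∪ {u}
  {r,s,t}  = {s,t} ∪ {r}
  {r,s,u}  = {r} ∪ {s,u}
  {p,q,r,s}  = {p,q,r} ∪ {p,q,s}
  — 30 sets.
Step 5: 2 new —
  {r,s}  = {r} ∪ {s}
  {p,q,t,u}  = {t,u} ∪ {p,q}
  — 32 sets.
Step 6: closed — nothing new.

|σ(𝒢)| = 32.  σ(𝒢) = { ∅, {r}, {s}, {t}, {u}, {p,q}, {r,s}, {r,t}, {r,u}, {s,t}, {s,u}, {t,u}, {p,q,r}, {p,q,s}, {p,q,t}, {p,q,u}, {r,s,t}, {r,s,u}, {r,t,u}, {s,t,u}, {p,q,r,s}, {p,q,r,t}, {p,q,r,u}, {p,q,s,t}, {p,q,s,u}, {p,q,t,u}, {r,s,t,u}, {p,q,r,s,t}, {p,q,r,s,u}, {p,q,r,t,u}, {p,q,s,t,u}, S }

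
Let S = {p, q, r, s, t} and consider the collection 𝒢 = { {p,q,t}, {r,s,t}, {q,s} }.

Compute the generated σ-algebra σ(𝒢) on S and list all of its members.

|σ(𝒢)| = 32.  σ(𝒢) = { ∅, {p}, {q}, {r}, {s}, {t}, {p,q}, {p,r}, {p,s}, {p,t}, {q,r}, {q,s}, {q,t}, {r,s}, {r,t}, {s,t}, {p,q,r}, {p,q,s}, {p,q,t}, {p,r,s}, {p,r,t}, {p,s,t}, {q,r,s}, {q,r,t}, {q,s,t}, {r,s,t}, {p,q,r,s}, {p,q,r,t}, {p,q,s,t}, {p,r,s,t}, {q,r,s,t}, S }

Derivation:
Initial family (5 sets): { ∅, {q,s}, {p,q,t}, {r,s,t}, S }.
Step 1. New:
  {p,q}  = complement {r,s,t}
  {r,s}  = complement {p,q,t}
  {p,r,t}  = complement {q,s}
  {p,q,s,t}  = {p,q,t} ∪ {q,s}
  {q,r,s,t}  = {r,s,t} ∪ {q,s}
  |family| = 10
Step 2 adds 7:
  {p}  = complement {q,r,s,t}
  {r}  = complement {p,q,s,t}
  {p,q,s}  = {p,q} ∪ {q,s}
  {q,r,s}  = {r,s} ∪ {q,s}
  {p,q,r,s}  = {r,s} ∪ {p,q}
  {p,q,r,t}  = {p,q} ∪ {p,r,t}
  {p,r,s,t}  = {r,s,t} ∪ {p,r,t}
  |family| = 17
Step 3 adds 8:
  {q}  = complement {p,r,s,t}
  {s}  = complement {p,q,r,t}
  {t}  = complement {p,q,r,s}
  {p,r}  = {r} ∪ {p}
  {p,t}  = complement {q,r,s}
  {r,t}  = complement {p,q,s}
  {p,q,r}  = {r} ∪ {p,q}
  {p,r,s}  = {r,s} ∪ {p}
  |family| = 25
Step 4: 7 new —
  {p,s}  = {s} ∪ {p}
  {q,r}  = {q} ∪ {r}
  {q,t}  = complement {p,r,s}
  {s,t}  = complement {p,q,r}
  {p,s,t}  = {p,t} ∪ {s}
  {q,r,t}  = {q} ∪ {r,t}
  {q,s,t}  = complement {p,r}
  |family| = 32
Step 5: stable.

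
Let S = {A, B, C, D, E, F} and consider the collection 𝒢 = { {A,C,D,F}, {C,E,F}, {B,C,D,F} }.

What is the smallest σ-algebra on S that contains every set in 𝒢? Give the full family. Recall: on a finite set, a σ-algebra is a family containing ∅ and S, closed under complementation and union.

Begin from { {}, {C,E,F}, {A,C,D,F}, {B,C,D,F}, S } (that is, 𝒢 plus ∅ and S).
Pass 1: +6 →
  {A,E}  = complement {B,C,D,F}
  {B,E}  = complement {A,C,D,F}
  {A,B,D}  = complement {C,E,F}
  {A,B,C,D,F}  = {B,C,D,F} ∪ {A,C,D,F}
  {A,C,D,E,F}  = {C,E,F} ∪ {A,C,D,F}
  {B,C,D,E,F}  = {B,C,D,F} ∪ {C,E,F}
  |family| = 11
Pass 2. New:
  {A}  = complement {B,C,D,E,F}
  {B}  = complement {A,C,D,E,F}
  {E}  = complement {A,B,C,D,F}
  {A,B,E}  = {B,E} ∪ {A,E}
  {A,B,D,E}  = {B,E} ∪ {A,B,D}
  {A,C,E,F}  = {C,E,F} ∪ {A,E}
  {B,C,E,F}  = {B,E} ∪ {C,E,F}
  |family| = 18
Pass 3 (6 new):
  {A,B}  = {B} ∪ {A}
  {A,D}  = complement {B,C,E,F}
  {B,D}  = complement {A,C,E,F}
  {C,F}  = complement {A,B,D,E}
  {C,D,F}  = complement {A,B,E}
  {A,B,C,E,F}  = {A,C,E,F} ∪ {B,E}
  |family| = 24
Pass 4 adds 7:
  {D}  = complement {A,B,C,E,F}
  {A,C,F}  = {C,F} ∪ {A}
  {A,D,E}  = {E} ∪ {A,D}
  {B,C,F}  = {B} ∪ {C,F}
  {B,D,E}  = {B,E} ∪ {B,D}
  {A,B,C,F}  = {A,B} ∪ {C,F}
  {C,D,E,F}  = complement {A,B}
  |family| = 31
Pass 5 (1 new):
  {D,E}  = complement {A,B,C,F}
  |family| = 32
Pass 6: stable.

σ(𝒢) = { {}, {A}, {B}, {D}, {E}, {A,B}, {A,D}, {A,E}, {B,D}, {B,E}, {C,F}, {D,E}, {A,B,D}, {A,B,E}, {A,C,F}, {A,D,E}, {B,C,F}, {B,D,E}, {C,D,F}, {C,E,F}, {A,B,C,F}, {A,B,D,E}, {A,C,D,F}, {A,C,E,F}, {B,C,D,F}, {B,C,E,F}, {C,D,E,F}, {A,B,C,D,F}, {A,B,C,E,F}, {A,C,D,E,F}, {B,C,D,E,F}, S }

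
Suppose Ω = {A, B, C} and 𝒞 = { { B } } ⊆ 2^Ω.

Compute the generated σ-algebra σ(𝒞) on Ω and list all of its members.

Take S₀ = 𝒞 ∪ {∅, Ω} = { {}, { B }, Ω }.
Iteration 1 adds 1:
  { A, C }  = complement { B }
  [4 total]
Iteration 2: closed — nothing new.

Hence σ(𝒞) has 4 members: { {}, { B }, { A, C }, Ω }.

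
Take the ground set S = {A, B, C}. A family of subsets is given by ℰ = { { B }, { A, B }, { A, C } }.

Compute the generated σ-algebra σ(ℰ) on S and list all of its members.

Take S₀ = ℰ ∪ {∅, S} = { {}, { B }, { A, B }, { A, C }, S }.
Step 1. New:
  { C }  = ᶜ of { A, B }
  — 6 sets.
Step 2 adds 1:
  { B, C }  = { C } ∪ { B }
  — 7 sets.
Step 3: +1 →
  { A }  = ᶜ of { B, C }
  — 8 sets.
Step 4: stable.

Therefore σ(ℰ) = { {}, { A }, { B }, { C }, { A, B }, { A, C }, { B, C }, S } (|σ(ℰ)| = 8).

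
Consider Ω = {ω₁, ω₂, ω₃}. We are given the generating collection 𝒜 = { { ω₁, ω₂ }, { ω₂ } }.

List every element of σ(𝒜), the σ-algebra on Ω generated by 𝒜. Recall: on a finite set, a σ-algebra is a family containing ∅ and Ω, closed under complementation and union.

Start: 𝒜 ∪ {∅, Ω} = { {  }, { ω₂ }, { ω₁, ω₂ }, Ω }.
Step 1 (2 new):
  { ω₃ }  = complement { ω₁, ω₂ }
  { ω₁, ω₃ }  = complement { ω₂ }
  [6 total]
Step 2: +1 →
  { ω₂, ω₃ }  = { ω₃ } ∪ { ω₂ }
  [7 total]
Step 3 (1 new):
  { ω₁ }  = complement { ω₂, ω₃ }
  [8 total]
Step 4 adds nothing — fixpoint reached.

|σ(𝒜)| = 8.  σ(𝒜) = { {  }, { ω₁ }, { ω₂ }, { ω₃ }, { ω₁, ω₂ }, { ω₁, ω₃ }, { ω₂, ω₃ }, Ω }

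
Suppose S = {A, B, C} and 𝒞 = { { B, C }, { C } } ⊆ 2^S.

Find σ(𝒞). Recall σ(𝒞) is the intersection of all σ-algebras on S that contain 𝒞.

σ(𝒞) (8 sets): { {  }, { A }, { B }, { C }, { A, B }, { A, C }, { B, C }, S }

Check:
Begin from { {  }, { C }, { B, C }, S } (that is, 𝒞 plus ∅ and S).
Round 1. New:
  { A }  = ᶜ of { B, C }
  { A, B }  = ᶜ of { C }
  (now 6)
Round 2 (1 new):
  { A, C }  = { C } ∪ { A }
  (now 7)
Round 3 (1 new):
  { B }  = ᶜ of { A, C }
  (now 8)
Round 4: no new sets; the family is a σ-algebra.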